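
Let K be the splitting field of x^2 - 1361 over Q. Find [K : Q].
[K : Q] = 2

f(x) = x^2 - 1361 factors as (x - √1361)(x + √1361). The splitting field is K = Q(√1361). Since 1361 is squarefree and > 1, it is not a perfect square, so x^2 - 1361 is irreducible over Q and [Q(√1361) : Q] = 2. Hence [K : Q] = 2.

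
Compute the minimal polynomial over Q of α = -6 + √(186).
m_α(x) = x^2 + 12x - 150

From α + 6 = √(186), squaring gives (α + 6)^2 = 186, i.e. α^2 + 12α + 36 = 186, so α^2 + 12α - 150 = 0. The discriminant of x^2 + 12x - 150 is (12)^2 - 4·(-150) = 144 + 600 = 744, and 4·(186) is not a perfect square in Q since 186 is squarefree and ≠ 1. Hence x^2 + 12x - 150 is irreducible over Q and is the minimal polynomial of α.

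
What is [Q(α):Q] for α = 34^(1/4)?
[Q(α):Q] = 4

α is a root of x^4 - 34. By Eisenstein's criterion at the prime p = 2 (which divides the constant term 34 but p^2 = 4 does not, since 34 is squarefree), x^4 - 34 is irreducible over Q. Hence [Q(α):Q] = 4.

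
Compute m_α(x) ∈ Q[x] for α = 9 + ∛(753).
m_α(x) = x^3 - 27x^2 + 243x - 1482

Set β = α - 9 = ∛(753), so β^3 = 753. Then (α - 9)^3 - 753 = 0, i.e. α is a root of g(x) = (x - 9)^3 - 753 = x^3 - 27x^2 + 243x - 1482. Since g(x) = h(x - 9) where h(x) = x^3 - 753, and h is irreducible over Q (because 753 is not a perfect cube, so h has no rational root, and a monic cubic with no rational root is irreducible), g is also irreducible (irreducibility is preserved under the substitution x → x - 9). Hence m_α(x) = x^3 - 27x^2 + 243x - 1482.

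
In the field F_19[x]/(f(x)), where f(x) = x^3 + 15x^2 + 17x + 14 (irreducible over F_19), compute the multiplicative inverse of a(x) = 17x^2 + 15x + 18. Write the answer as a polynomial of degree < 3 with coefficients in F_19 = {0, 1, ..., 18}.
a(x)^(-1) ≡ 14x + 11 (mod f(x))

Since f is irreducible over F_19, F_19[x]/(f) is a field and a(x) ≠ 0 has an inverse. Apply the extended Euclidean algorithm to f(x) and a(x) in F_19[x]: f(x) = (9x + 3)·a(x) + (17). The last nonzero remainder is the constant 17 = gcd(f, a) in F_19. Back-substituting through the division chain expresses 17 = s(x)·a(x) + t(x)·f(x) with s(x) ≡ 10x + 16 (mod f), so (10x + 16)·a(x) ≡ 17 (mod f). Multiplying by 17^(-1) ≡ 9 in F_19 gives a(x)^(-1) ≡ 9·(10x + 16) ≡ 14x + 11 (mod f). Check: (17x^2 + 15x + 18)·(14x + 11) = 10x^3 + 17x^2 + 18x + 8 ≡ 1 (mod x^3 + 15x^2 + 17x + 14).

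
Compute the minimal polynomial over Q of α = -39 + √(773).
m_α(x) = x^2 + 78x + 748

From α + 39 = √(773), squaring gives (α + 39)^2 = 773, i.e. α^2 + 78α + 1521 = 773, so α^2 + 78α + 748 = 0. The discriminant of x^2 + 78x + 748 is (78)^2 - 4·(748) = 6084 - 2992 = 3092, and 4·(773) is not a perfect square in Q since 773 is squarefree and ≠ 1. Hence x^2 + 78x + 748 is irreducible over Q and is the minimal polynomial of α.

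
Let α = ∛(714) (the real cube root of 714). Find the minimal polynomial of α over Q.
m_α(x) = x^3 - 714

α satisfies α^3 = 714, so x^3 - 714 annihilates α. By the rational root test, a rational root p/q (in lowest terms) of x^3 - 714 would satisfy p^3 = 714 q^3, forcing q = 1 and p^3 = 714; but 714 is not a perfect cube, contradiction. A monic cubic over Q with no rational root is irreducible (any nontrivial factorization would include a linear factor). Hence x^3 - 714 is the minimal polynomial of α, and in particular [Q(α):Q] = 3.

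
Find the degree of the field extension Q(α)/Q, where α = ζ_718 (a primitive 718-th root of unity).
[Q(α):Q] = 358

The minimal polynomial of ζ_718 over Q is the 718-th cyclotomic polynomial Φ_718(x), which is irreducible over Q and has degree φ(718) = 358. Hence [Q(α):Q] = φ(718) = 358.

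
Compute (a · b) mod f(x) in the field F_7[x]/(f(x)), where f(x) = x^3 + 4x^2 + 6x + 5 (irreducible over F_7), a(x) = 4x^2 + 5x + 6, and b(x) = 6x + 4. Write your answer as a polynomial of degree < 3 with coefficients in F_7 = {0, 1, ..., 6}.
a · b ≡ 6x^2 + 3x + 2 (mod f(x))

Multiply in F_7[x]: a(x)·b(x) = (4x^2 + 5x + 6)·(6x + 4) = 3x^3 + 4x^2 + 3. This has degree ≥ 3, so divide by f(x) over F_7: 3x^3 + 4x^2 + 3 = (3)·(x^3 + 4x^2 + 6x + 5) + (6x^2 + 3x + 2). Hence a·b ≡ 6x^2 + 3x + 2 (mod f). (F_7[x]/(f) is a field with 7^3 = 343 elements since f is irreducible of degree 3.)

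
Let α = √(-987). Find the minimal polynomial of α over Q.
m_α(x) = x^2 + 987

α satisfies α^2 + 987 = 0, so x^2 + 987 annihilates α. Since d = -987 is squarefree and ≠ 1, it is not a perfect square in Q, so x^2 + 987 has no rational root and is therefore irreducible over Q (a degree-2 polynomial over a field is irreducible iff it has no root). Hence m_α(x) = x^2 + 987.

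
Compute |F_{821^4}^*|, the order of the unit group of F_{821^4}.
|F_{821^4}^*| = 454331269680

F_{821^4} has 821^4 = 454331269681 elements; its multiplicative group consists of all nonzero elements, so |F_{821^4}^*| = 454331269681 - 1 = 454331269680. (It is cyclic since any finite subgroup of the multiplicative group of a field is cyclic.)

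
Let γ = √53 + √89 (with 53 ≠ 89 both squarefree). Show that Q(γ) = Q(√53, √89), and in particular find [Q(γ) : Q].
[Q(γ) : Q] = 4 (equivalently, Q(γ) = Q(√53, √89))

Obviously Q(γ) ⊆ Q(√53, √89), and [Q(√53, √89):Q] = 4 (since 53, 89 are distinct squarefree integers > 1 with 4717 not a perfect square). To show equality we compute the minimal polynomial of γ. From γ = √53 + √89: γ^2 = 53 + 2√(4717) + 89 = 142 + 2√(4717), so γ^2 - 142 = 2√(4717); squaring, (γ^2 - 142)^2 = 4·4717, i.e. γ^4 - 284γ^2 + 20164 - 18868 = 0, i.e. γ^4 - 284γ^2 + 1296 = 0. So γ is a root of x^4 - 284x^2 + 1296. This polynomial is irreducible over Q: it has no rational root (each ±√53 ± √89 is irrational), and any factorization into two quadratics over Q would force √(4717) ∈ Q (pairing opposite roots) or √53, √89 ∈ Q (other pairings), all impossible. Hence [Q(γ):Q] = 4 = [Q(√53, √89):Q], so Q(γ) = Q(√53, √89).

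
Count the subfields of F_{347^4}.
F_{347^4} has 3 subfields

The subfields of F_{p^n} are exactly the fields F_{p^d} for d | n (each is the fixed field of the unique index-d subgroup of Gal(F_{p^n}/F_p) ≅ Z/nZ). The divisors of n = 4 are {1, 2, 4}, giving 3 subfields: F_{347^1}, F_{347^2}, F_{347^4}.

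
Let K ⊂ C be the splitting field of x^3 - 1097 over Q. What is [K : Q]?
[K : Q] = 6

The roots of x^3 - 1097 are ∛1097, ω∛1097, ω^2∛1097 where ω = e^(2πi/3) is a primitive cube root of unity, so K = Q(∛1097, ω). Now [Q(∛1097):Q] = 3 (since 1097 is not a perfect cube, x^3 - 1097 is irreducible) and [Q(ω):Q] = 2. Both 2 and 3 divide [K:Q], and [K:Q] ≤ 3·2 = 6, so [K:Q] = 6. (Equivalently: Q(∛1097) ⊂ R but ω ∉ R, so [K : Q(∛1097)] = 2.)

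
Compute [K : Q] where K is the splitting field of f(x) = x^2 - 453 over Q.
[K : Q] = 2

f(x) = x^2 - 453 factors as (x - √453)(x + √453). The splitting field is K = Q(√453). Since 453 is squarefree and > 1, it is not a perfect square, so x^2 - 453 is irreducible over Q and [Q(√453) : Q] = 2. Hence [K : Q] = 2.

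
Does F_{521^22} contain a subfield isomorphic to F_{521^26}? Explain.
No: F_{521^26} is not a subfield of F_{521^22}

F_{p^m} embeds in F_{p^n} iff m | n. Here 26 ∤ 22 (since 22 = 0·26 + 22 with remainder 22 ≠ 0), so F_{521^26} is not a subfield of F_{521^22}. Equivalently: if it were, the tower law would give 26 = [F_{521^26}:F_521] dividing [F_{521^22}:F_521] = 22, contradiction.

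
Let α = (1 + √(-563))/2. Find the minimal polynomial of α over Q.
m_α(x) = x^2 - x + 141

From 2α - 1 = √(-563), squaring gives (2α - 1)^2 = -563, i.e. 4α^2 - 4α + 1 = -563, so α^2 - α + (1 + 563)/4 = 0. Since -563 ≡ 1 (mod 4), (1 + 563)/4 = 141 ∈ Z. The polynomial x^2 - x + 141 has discriminant 1 - 4·(141) = -563, which is not a perfect square in Q (d = -563 is squarefree and ≠ 1), so x^2 - x + 141 is irreducible over Q. It is the minimal polynomial of α.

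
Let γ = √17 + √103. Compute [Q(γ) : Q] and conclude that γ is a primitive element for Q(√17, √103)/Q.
[Q(γ) : Q] = 4 (equivalently, Q(γ) = Q(√17, √103))

Obviously Q(γ) ⊆ Q(√17, √103), and [Q(√17, √103):Q] = 4 (since 17, 103 are distinct squarefree integers > 1 with 1751 not a perfect square). To show equality we compute the minimal polynomial of γ. From γ = √17 + √103: γ^2 = 17 + 2√(1751) + 103 = 120 + 2√(1751), so γ^2 - 120 = 2√(1751); squaring, (γ^2 - 120)^2 = 4·1751, i.e. γ^4 - 240γ^2 + 14400 - 7004 = 0, i.e. γ^4 - 240γ^2 + 7396 = 0. So γ is a root of x^4 - 240x^2 + 7396. This polynomial is irreducible over Q: it has no rational root (each ±√17 ± √103 is irrational), and any factorization into two quadratics over Q would force √(1751) ∈ Q (pairing opposite roots) or √17, √103 ∈ Q (other pairings), all impossible. Hence [Q(γ):Q] = 4 = [Q(√17, √103):Q], so Q(γ) = Q(√17, √103).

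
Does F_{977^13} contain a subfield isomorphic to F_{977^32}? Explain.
No: F_{977^32} is not a subfield of F_{977^13}

F_{p^m} embeds in F_{p^n} iff m | n. Here 32 ∤ 13 (since 13 = 0·32 + 13 with remainder 13 ≠ 0), so F_{977^32} is not a subfield of F_{977^13}. Equivalently: if it were, the tower law would give 32 = [F_{977^32}:F_977] dividing [F_{977^13}:F_977] = 13, contradiction.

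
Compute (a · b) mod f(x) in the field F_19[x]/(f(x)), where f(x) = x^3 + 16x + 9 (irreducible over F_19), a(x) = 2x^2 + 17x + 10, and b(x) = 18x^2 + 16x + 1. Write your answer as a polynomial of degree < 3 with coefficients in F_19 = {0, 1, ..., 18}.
a · b ≡ 11x^2 + 12x + 8 (mod f(x))

Multiply in F_19[x]: a(x)·b(x) = (2x^2 + 17x + 10)·(18x^2 + 16x + 1) = 17x^4 + 15x^3 + 17x^2 + 6x + 10. This has degree ≥ 3, so divide by f(x) over F_19: 17x^4 + 15x^3 + 17x^2 + 6x + 10 = (17x + 15)·(x^3 + 16x + 9) + (11x^2 + 12x + 8). Hence a·b ≡ 11x^2 + 12x + 8 (mod f). (F_19[x]/(f) is a field with 19^3 = 6859 elements since f is irreducible of degree 3.)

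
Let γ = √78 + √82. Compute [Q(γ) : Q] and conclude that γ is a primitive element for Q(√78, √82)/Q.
[Q(γ) : Q] = 4 (equivalently, Q(γ) = Q(√78, √82))

Obviously Q(γ) ⊆ Q(√78, √82), and [Q(√78, √82):Q] = 4 (since 78, 82 are distinct squarefree integers > 1 with 6396 not a perfect square). To show equality we compute the minimal polynomial of γ. From γ = √78 + √82: γ^2 = 78 + 2√(6396) + 82 = 160 + 2√(6396), so γ^2 - 160 = 2√(6396); squaring, (γ^2 - 160)^2 = 4·6396, i.e. γ^4 - 320γ^2 + 25600 - 25584 = 0, i.e. γ^4 - 320γ^2 + 16 = 0. So γ is a root of x^4 - 320x^2 + 16. This polynomial is irreducible over Q: it has no rational root (each ±√78 ± √82 is irrational), and any factorization into two quadratics over Q would force √(6396) ∈ Q (pairing opposite roots) or √78, √82 ∈ Q (other pairings), all impossible. Hence [Q(γ):Q] = 4 = [Q(√78, √82):Q], so Q(γ) = Q(√78, √82).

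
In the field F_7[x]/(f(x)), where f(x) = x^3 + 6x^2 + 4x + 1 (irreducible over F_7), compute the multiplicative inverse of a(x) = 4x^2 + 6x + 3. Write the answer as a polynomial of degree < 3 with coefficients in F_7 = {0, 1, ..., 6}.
a(x)^(-1) ≡ 6x + 6 (mod f(x))

Since f is irreducible over F_7, F_7[x]/(f) is a field and a(x) ≠ 0 has an inverse. Apply the extended Euclidean algorithm to f(x) and a(x) in F_7[x]: f(x) = (2x + 2)·a(x) + (2). The last nonzero remainder is the constant 2 = gcd(f, a) in F_7. Back-substituting through the division chain expresses 2 = s(x)·a(x) + t(x)·f(x) with s(x) ≡ 5x + 5 (mod f), so (5x + 5)·a(x) ≡ 2 (mod f). Multiplying by 2^(-1) ≡ 4 in F_7 gives a(x)^(-1) ≡ 4·(5x + 5) ≡ 6x + 6 (mod f). Check: (4x^2 + 6x + 3)·(6x + 6) = 3x^3 + 4x^2 + 5x + 4 ≡ 1 (mod x^3 + 6x^2 + 4x + 1).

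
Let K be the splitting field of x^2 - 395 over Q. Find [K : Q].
[K : Q] = 2

f(x) = x^2 - 395 factors as (x - √395)(x + √395). The splitting field is K = Q(√395). Since 395 is squarefree and > 1, it is not a perfect square, so x^2 - 395 is irreducible over Q and [Q(√395) : Q] = 2. Hence [K : Q] = 2.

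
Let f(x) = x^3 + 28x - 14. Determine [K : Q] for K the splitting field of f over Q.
[K : Q] = 6

By the rational root test, any rational root of the monic integer polynomial f(x) = x^3 + 28x - 14 must be an integer dividing the constant term -14, i.e. one of ±{1, 2, 7, 14}. Evaluating: f(1) = 15, f(-1) = -43, f(2) = 50, f(-2) = -78, f(7) = 525, f(-7) = -553, f(14) = 3122, f(-14) = -3150; none is 0, so f has no rational root and is therefore irreducible over Q (a cubic with no linear factor over a field is irreducible). For an irreducible cubic, the Galois group is A_3 or S_3 according as the discriminant disc(f) = -4a^3 - 27b^2 = -4·(28)^3 - 27·(-14)^2 = -93100 is or is not a square in Q. Here disc(f) = -93100 is not a perfect square in Q, so the Galois group of f over Q is not contained in A_3 and must be all of S_3. The splitting field has degree |S_3| = 6 over Q, so [K : Q] = 6.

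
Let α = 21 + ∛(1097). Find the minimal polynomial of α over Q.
m_α(x) = x^3 - 63x^2 + 1323x - 10358

Set β = α - 21 = ∛(1097), so β^3 = 1097. Then (α - 21)^3 - 1097 = 0, i.e. α is a root of g(x) = (x - 21)^3 - 1097 = x^3 - 63x^2 + 1323x - 10358. Since g(x) = h(x - 21) where h(x) = x^3 - 1097, and h is irreducible over Q (because 1097 is not a perfect cube, so h has no rational root, and a monic cubic with no rational root is irreducible), g is also irreducible (irreducibility is preserved under the substitution x → x - 21). Hence m_α(x) = x^3 - 63x^2 + 1323x - 10358.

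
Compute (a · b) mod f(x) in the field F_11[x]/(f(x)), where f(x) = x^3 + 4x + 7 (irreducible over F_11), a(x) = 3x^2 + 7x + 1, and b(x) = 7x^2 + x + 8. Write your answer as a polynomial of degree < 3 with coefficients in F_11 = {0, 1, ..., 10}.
a · b ≡ 9x^2 + 10x + 7 (mod f(x))

Multiply in F_11[x]: a(x)·b(x) = (3x^2 + 7x + 1)·(7x^2 + x + 8) = 10x^4 + 8x^3 + 5x^2 + 2x + 8. This has degree ≥ 3, so divide by f(x) over F_11: 10x^4 + 8x^3 + 5x^2 + 2x + 8 = (10x + 8)·(x^3 + 4x + 7) + (9x^2 + 10x + 7). Hence a·b ≡ 9x^2 + 10x + 7 (mod f). (F_11[x]/(f) is a field with 11^3 = 1331 elements since f is irreducible of degree 3.)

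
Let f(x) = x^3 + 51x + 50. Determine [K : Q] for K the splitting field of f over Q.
[K : Q] = 6

By the rational root test, any rational root of the monic integer polynomial f(x) = x^3 + 51x + 50 must be an integer dividing the constant term 50, i.e. one of ±{1, 2, 5, 10, 25, 50}. Evaluating: f(1) = 102, f(-1) = -2, f(2) = 160, f(-2) = -60, f(5) = 430, f(-5) = -330, f(10) = 1560, f(-10) = -1460, f(25) = 16950, f(-25) = -16850, f(50) = 127600, f(-50) = -127500; none is 0, so f has no rational root and is therefore irreducible over Q (a cubic with no linear factor over a field is irreducible). For an irreducible cubic, the Galois group is A_3 or S_3 according as the discriminant disc(f) = -4a^3 - 27b^2 = -4·(51)^3 - 27·(50)^2 = -598104 is or is not a square in Q. Here disc(f) = -598104 is not a perfect square in Q, so the Galois group of f over Q is not contained in A_3 and must be all of S_3. The splitting field has degree |S_3| = 6 over Q, so [K : Q] = 6.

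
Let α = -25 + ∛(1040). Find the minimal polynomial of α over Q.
m_α(x) = x^3 + 75x^2 + 1875x + 14585

Set β = α + 25 = ∛(1040), so β^3 = 1040. Then (α + 25)^3 - 1040 = 0, i.e. α is a root of g(x) = (x + 25)^3 - 1040 = x^3 + 75x^2 + 1875x + 14585. Since g(x) = h(x + 25) where h(x) = x^3 - 1040, and h is irreducible over Q (because 1040 is not a perfect cube, so h has no rational root, and a monic cubic with no rational root is irreducible), g is also irreducible (irreducibility is preserved under the substitution x → x + 25). Hence m_α(x) = x^3 + 75x^2 + 1875x + 14585.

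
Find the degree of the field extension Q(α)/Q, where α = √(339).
[Q(α):Q] = 2

[Q(α):Q] equals the degree of the minimal polynomial of α. Here α^2 = 339 and x^2 - 339 is irreducible (d = 339 is squarefree, ≠ 1, hence not a square), so deg(m_α) = 2. Thus [Q(α):Q] = 2.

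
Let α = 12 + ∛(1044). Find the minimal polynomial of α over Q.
m_α(x) = x^3 - 36x^2 + 432x - 2772

Set β = α - 12 = ∛(1044), so β^3 = 1044. Then (α - 12)^3 - 1044 = 0, i.e. α is a root of g(x) = (x - 12)^3 - 1044 = x^3 - 36x^2 + 432x - 2772. Since g(x) = h(x - 12) where h(x) = x^3 - 1044, and h is irreducible over Q (because 1044 is not a perfect cube, so h has no rational root, and a monic cubic with no rational root is irreducible), g is also irreducible (irreducibility is preserved under the substitution x → x - 12). Hence m_α(x) = x^3 - 36x^2 + 432x - 2772.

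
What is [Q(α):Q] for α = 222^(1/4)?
[Q(α):Q] = 4

α is a root of x^4 - 222. By Eisenstein's criterion at the prime p = 2 (which divides the constant term 222 but p^2 = 4 does not, since 222 is squarefree), x^4 - 222 is irreducible over Q. Hence [Q(α):Q] = 4.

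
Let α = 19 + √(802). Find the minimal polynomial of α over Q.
m_α(x) = x^2 - 38x - 441

From α - 19 = √(802), squaring gives (α - 19)^2 = 802, i.e. α^2 - 38α + 361 = 802, so α^2 - 38α - 441 = 0. The discriminant of x^2 - 38x - 441 is (-38)^2 - 4·(-441) = 1444 + 1764 = 3208, and 4·(802) is not a perfect square in Q since 802 is squarefree and ≠ 1. Hence x^2 - 38x - 441 is irreducible over Q and is the minimal polynomial of α.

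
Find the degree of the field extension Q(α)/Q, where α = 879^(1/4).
[Q(α):Q] = 4

α is a root of x^4 - 879. By Eisenstein's criterion at the prime p = 3 (which divides the constant term 879 but p^2 = 9 does not, since 879 is squarefree), x^4 - 879 is irreducible over Q. Hence [Q(α):Q] = 4.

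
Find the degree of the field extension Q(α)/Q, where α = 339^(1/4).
[Q(α):Q] = 4

α is a root of x^4 - 339. By Eisenstein's criterion at the prime p = 3 (which divides the constant term 339 but p^2 = 9 does not, since 339 is squarefree), x^4 - 339 is irreducible over Q. Hence [Q(α):Q] = 4.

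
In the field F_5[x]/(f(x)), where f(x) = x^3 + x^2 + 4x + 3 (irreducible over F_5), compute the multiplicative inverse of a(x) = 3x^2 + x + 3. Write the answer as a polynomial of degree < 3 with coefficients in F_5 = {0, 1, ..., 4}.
a(x)^(-1) ≡ 2x + 3 (mod f(x))

Since f is irreducible over F_5, F_5[x]/(f) is a field and a(x) ≠ 0 has an inverse. Apply the extended Euclidean algorithm to f(x) and a(x) in F_5[x]: f(x) = (2x + 3)·a(x) + (4). The last nonzero remainder is the constant 4 = gcd(f, a) in F_5. Back-substituting through the division chain expresses 4 = s(x)·a(x) + t(x)·f(x) with s(x) ≡ 3x + 2 (mod f), so (3x + 2)·a(x) ≡ 4 (mod f). Multiplying by 4^(-1) ≡ 4 in F_5 gives a(x)^(-1) ≡ 4·(3x + 2) ≡ 2x + 3 (mod f). Check: (3x^2 + x + 3)·(2x + 3) = x^3 + x^2 + 4x + 4 ≡ 1 (mod x^3 + x^2 + 4x + 3).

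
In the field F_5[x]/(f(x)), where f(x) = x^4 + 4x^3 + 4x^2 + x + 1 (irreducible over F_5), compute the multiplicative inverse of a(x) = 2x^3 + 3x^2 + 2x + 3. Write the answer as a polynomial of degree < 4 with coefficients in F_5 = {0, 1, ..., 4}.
a(x)^(-1) ≡ 4x^3 + 2x^2 + 3x + 1 (mod f(x))

Since f is irreducible over F_5, F_5[x]/(f) is a field and a(x) ≠ 0 has an inverse. Apply the extended Euclidean algorithm to f(x) and a(x) in F_5[x]: f(x) = (3x)·a(x) + (3x^2 + 2x + 1);  a(x) = (4x)·(3x^2 + 2x + 1) + (3x + 3);  (3x^2 + 2x + 1) = (x + 3)·(3x + 3) + (2). The last nonzero remainder is the constant 2 = gcd(f, a) in F_5. Back-substituting through the division chain expresses 2 = s(x)·a(x) + t(x)·f(x) with s(x) ≡ 3x^3 + 4x^2 + x + 2 (mod f), so (3x^3 + 4x^2 + x + 2)·a(x) ≡ 2 (mod f). Multiplying by 2^(-1) ≡ 3 in F_5 gives a(x)^(-1) ≡ 3·(3x^3 + 4x^2 + x + 2) ≡ 4x^3 + 2x^2 + 3x + 1 (mod f). Check: (2x^3 + 3x^2 + 2x + 3)·(4x^3 + 2x^2 + 3x + 1) = 3x^6 + x^5 + 2x^3 + x + 3 ≡ 1 (mod x^4 + 4x^3 + 4x^2 + x + 1).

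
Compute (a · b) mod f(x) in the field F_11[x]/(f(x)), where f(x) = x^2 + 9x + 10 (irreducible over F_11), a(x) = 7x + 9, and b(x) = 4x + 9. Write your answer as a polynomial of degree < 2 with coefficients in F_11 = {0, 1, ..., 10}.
a · b ≡ x + 10 (mod f(x))

Multiply in F_11[x]: a(x)·b(x) = (7x + 9)·(4x + 9) = 6x^2 + 4. This has degree ≥ 2, so divide by f(x) over F_11: 6x^2 + 4 = (6)·(x^2 + 9x + 10) + (x + 10). Hence a·b ≡ x + 10 (mod f). (F_11[x]/(f) is a field with 11^2 = 121 elements since f is irreducible of degree 2.)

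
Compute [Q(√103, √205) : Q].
[Q(√103, √205) : Q] = 4

[Q(√103):Q] = 2 (min poly x^2 - 103, irreducible since 103 is squarefree > 1). For the top step, suppose √205 ∈ Q(√103), say √205 = c + d√103 with c, d ∈ Q. Squaring: 205 = c^2 + 103d^2 + 2cd√103. Since √103 ∉ Q this forces 2cd = 0. If d = 0 then √205 = c ∈ Q, contradicting 205 squarefree > 1. If c = 0 then 205 = 103d^2, so 103·205 = (103d)^2 is a perfect square in Q — but 103·205 = 21115 is not a perfect square (since 103 and 205 are distinct squarefree integers). Contradiction. Hence √205 ∉ Q(√103), so x^2 - 205 stays irreducible over Q(√103) and [Q(√103, √205) : Q(√103)] = 2. By the tower law, [Q(√103, √205) : Q] = 2 · 2 = 4.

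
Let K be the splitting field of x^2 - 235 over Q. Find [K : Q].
[K : Q] = 2

f(x) = x^2 - 235 factors as (x - √235)(x + √235). The splitting field is K = Q(√235). Since 235 is squarefree and > 1, it is not a perfect square, so x^2 - 235 is irreducible over Q and [Q(√235) : Q] = 2. Hence [K : Q] = 2.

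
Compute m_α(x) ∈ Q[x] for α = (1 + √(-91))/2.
m_α(x) = x^2 - x + 23

From 2α - 1 = √(-91), squaring gives (2α - 1)^2 = -91, i.e. 4α^2 - 4α + 1 = -91, so α^2 - α + (1 + 91)/4 = 0. Since -91 ≡ 1 (mod 4), (1 + 91)/4 = 23 ∈ Z. The polynomial x^2 - x + 23 has discriminant 1 - 4·(23) = -91, which is not a perfect square in Q (d = -91 is squarefree and ≠ 1), so x^2 - x + 23 is irreducible over Q. It is the minimal polynomial of α.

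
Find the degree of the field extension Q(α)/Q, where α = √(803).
[Q(α):Q] = 2

[Q(α):Q] equals the degree of the minimal polynomial of α. Here α^2 = 803 and x^2 - 803 is irreducible (d = 803 is squarefree, ≠ 1, hence not a square), so deg(m_α) = 2. Thus [Q(α):Q] = 2.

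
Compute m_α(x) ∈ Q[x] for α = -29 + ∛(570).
m_α(x) = x^3 + 87x^2 + 2523x + 23819

Set β = α + 29 = ∛(570), so β^3 = 570. Then (α + 29)^3 - 570 = 0, i.e. α is a root of g(x) = (x + 29)^3 - 570 = x^3 + 87x^2 + 2523x + 23819. Since g(x) = h(x + 29) where h(x) = x^3 - 570, and h is irreducible over Q (because 570 is not a perfect cube, so h has no rational root, and a monic cubic with no rational root is irreducible), g is also irreducible (irreducibility is preserved under the substitution x → x + 29). Hence m_α(x) = x^3 + 87x^2 + 2523x + 23819.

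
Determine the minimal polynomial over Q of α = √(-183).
m_α(x) = x^2 + 183

α satisfies α^2 + 183 = 0, so x^2 + 183 annihilates α. Since d = -183 is squarefree and ≠ 1, it is not a perfect square in Q, so x^2 + 183 has no rational root and is therefore irreducible over Q (a degree-2 polynomial over a field is irreducible iff it has no root). Hence m_α(x) = x^2 + 183.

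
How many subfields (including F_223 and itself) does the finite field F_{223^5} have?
F_{223^5} has 2 subfields

The subfields of F_{p^n} are exactly the fields F_{p^d} for d | n (each is the fixed field of the unique index-d subgroup of Gal(F_{p^n}/F_p) ≅ Z/nZ). The divisors of n = 5 are {1, 5}, giving 2 subfields: F_{223^1}, F_{223^5}.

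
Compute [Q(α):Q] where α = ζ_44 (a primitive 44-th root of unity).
[Q(α):Q] = 20

The minimal polynomial of ζ_44 over Q is the 44-th cyclotomic polynomial Φ_44(x), which is irreducible over Q and has degree φ(44) = 20. Hence [Q(α):Q] = φ(44) = 20.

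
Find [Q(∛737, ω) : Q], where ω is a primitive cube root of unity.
[Q(∛737, ω) : Q] = 6

[Q(∛737):Q] = 3 (min poly x^3 - 737, irreducible since 737 is not a perfect cube). [Q(ω):Q] = 2 (min poly x^2 + x + 1). Since Q(∛737) ⊂ R and ω ∉ R, we have ω ∉ Q(∛737), so x^2 + x + 1 remains irreducible over Q(∛737) and [Q(∛737, ω) : Q(∛737)] = 2. By the tower law, [Q(∛737, ω) : Q] = 3 · 2 = 6. (In fact Q(∛737, ω) is the splitting field of x^3 - 737 over Q.)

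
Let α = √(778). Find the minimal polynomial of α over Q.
m_α(x) = x^2 - 778

α satisfies α^2 - 778 = 0, so x^2 - 778 annihilates α. Since d = 778 is squarefree and ≠ 1, it is not a perfect square in Q, so x^2 - 778 has no rational root and is therefore irreducible over Q (a degree-2 polynomial over a field is irreducible iff it has no root). Hence m_α(x) = x^2 - 778.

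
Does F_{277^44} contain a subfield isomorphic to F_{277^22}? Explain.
Yes: F_{277^22} is a subfield of F_{277^44}

F_{p^m} embeds in F_{p^n} iff m | n (since F_{p^n} is the splitting field of x^(p^n) - x, and F_{p^m} ⊂ F_{p^n} forces p^n to be a power of p^m, i.e. m | n; conversely if m | n then every root of x^(p^m) - x is a root of x^(p^n) - x). Here 22 | 44 (since 44 = 2·22), so F_{277^22} is a subfield of F_{277^44}, and [F_{277^44} : F_{277^22}] = 44/22 = 2.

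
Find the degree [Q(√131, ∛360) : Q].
[Q(√131, ∛360) : Q] = 6

Let L = Q(√131, ∛360). Since Q(√131) ⊂ L and [Q(√131):Q] = 2, the tower law gives 2 | [L:Q]. Likewise Q(∛360) ⊂ L with [Q(∛360):Q] = 3 (because 360 is not a perfect cube), so 3 | [L:Q]. As gcd(2,3) = 1, [L:Q] is divisible by 6. Conversely L is generated over Q by √131 and ∛360, so [L:Q] ≤ 2·3 = 6. Therefore [Q(√131, ∛360) : Q] = 6.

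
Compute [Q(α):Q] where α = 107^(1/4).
[Q(α):Q] = 4

α is a root of x^4 - 107. By Eisenstein's criterion at the prime p = 107 (which divides the constant term 107 but p^2 = 11449 does not, since 107 is squarefree), x^4 - 107 is irreducible over Q. Hence [Q(α):Q] = 4.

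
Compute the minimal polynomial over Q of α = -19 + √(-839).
m_α(x) = x^2 + 38x + 1200

From α + 19 = √(-839), squaring gives (α + 19)^2 = -839, i.e. α^2 + 38α + 361 = -839, so α^2 + 38α + 1200 = 0. The discriminant of x^2 + 38x + 1200 is (38)^2 - 4·(1200) = 1444 - 4800 = -3356, and 4·(-839) is not a perfect square in Q since -839 is squarefree and ≠ 1. Hence x^2 + 38x + 1200 is irreducible over Q and is the minimal polynomial of α.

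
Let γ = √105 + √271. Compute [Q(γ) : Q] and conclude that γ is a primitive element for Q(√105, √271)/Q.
[Q(γ) : Q] = 4 (equivalently, Q(γ) = Q(√105, √271))

Obviously Q(γ) ⊆ Q(√105, √271), and [Q(√105, √271):Q] = 4 (since 105, 271 are distinct squarefree integers > 1 with 28455 not a perfect square). To show equality we compute the minimal polynomial of γ. From γ = √105 + √271: γ^2 = 105 + 2√(28455) + 271 = 376 + 2√(28455), so γ^2 - 376 = 2√(28455); squaring, (γ^2 - 376)^2 = 4·28455, i.e. γ^4 - 752γ^2 + 141376 - 113820 = 0, i.e. γ^4 - 752γ^2 + 27556 = 0. So γ is a root of x^4 - 752x^2 + 27556. This polynomial is irreducible over Q: it has no rational root (each ±√105 ± √271 is irrational), and any factorization into two quadratics over Q would force √(28455) ∈ Q (pairing opposite roots) or √105, √271 ∈ Q (other pairings), all impossible. Hence [Q(γ):Q] = 4 = [Q(√105, √271):Q], so Q(γ) = Q(√105, √271).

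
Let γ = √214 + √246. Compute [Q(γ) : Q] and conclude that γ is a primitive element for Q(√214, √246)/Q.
[Q(γ) : Q] = 4 (equivalently, Q(γ) = Q(√214, √246))

Obviously Q(γ) ⊆ Q(√214, √246), and [Q(√214, √246):Q] = 4 (since 214, 246 are distinct squarefree integers > 1 with 52644 not a perfect square). To show equality we compute the minimal polynomial of γ. From γ = √214 + √246: γ^2 = 214 + 2√(52644) + 246 = 460 + 2√(52644), so γ^2 - 460 = 2√(52644); squaring, (γ^2 - 460)^2 = 4·52644, i.e. γ^4 - 920γ^2 + 211600 - 210576 = 0, i.e. γ^4 - 920γ^2 + 1024 = 0. So γ is a root of x^4 - 920x^2 + 1024. This polynomial is irreducible over Q: it has no rational root (each ±√214 ± √246 is irrational), and any factorization into two quadratics over Q would force √(52644) ∈ Q (pairing opposite roots) or √214, √246 ∈ Q (other pairings), all impossible. Hence [Q(γ):Q] = 4 = [Q(√214, √246):Q], so Q(γ) = Q(√214, √246).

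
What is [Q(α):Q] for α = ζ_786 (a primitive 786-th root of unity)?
[Q(α):Q] = 260

The minimal polynomial of ζ_786 over Q is the 786-th cyclotomic polynomial Φ_786(x), which is irreducible over Q and has degree φ(786) = 260. Hence [Q(α):Q] = φ(786) = 260.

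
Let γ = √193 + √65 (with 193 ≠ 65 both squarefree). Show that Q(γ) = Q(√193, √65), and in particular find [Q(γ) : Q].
[Q(γ) : Q] = 4 (equivalently, Q(γ) = Q(√193, √65))

Obviously Q(γ) ⊆ Q(√193, √65), and [Q(√193, √65):Q] = 4 (since 193, 65 are distinct squarefree integers > 1 with 12545 not a perfect square). To show equality we compute the minimal polynomial of γ. From γ = √193 + √65: γ^2 = 193 + 2√(12545) + 65 = 258 + 2√(12545), so γ^2 - 258 = 2√(12545); squaring, (γ^2 - 258)^2 = 4·12545, i.e. γ^4 - 516γ^2 + 66564 - 50180 = 0, i.e. γ^4 - 516γ^2 + 16384 = 0. So γ is a root of x^4 - 516x^2 + 16384. This polynomial is irreducible over Q: it has no rational root (each ±√193 ± √65 is irrational), and any factorization into two quadratics over Q would force √(12545) ∈ Q (pairing opposite roots) or √193, √65 ∈ Q (other pairings), all impossible. Hence [Q(γ):Q] = 4 = [Q(√193, √65):Q], so Q(γ) = Q(√193, √65).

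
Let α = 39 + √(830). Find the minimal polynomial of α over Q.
m_α(x) = x^2 - 78x + 691

From α - 39 = √(830), squaring gives (α - 39)^2 = 830, i.e. α^2 - 78α + 1521 = 830, so α^2 - 78α + 691 = 0. The discriminant of x^2 - 78x + 691 is (-78)^2 - 4·(691) = 6084 - 2764 = 3320, and 4·(830) is not a perfect square in Q since 830 is squarefree and ≠ 1. Hence x^2 - 78x + 691 is irreducible over Q and is the minimal polynomial of α.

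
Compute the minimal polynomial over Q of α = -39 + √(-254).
m_α(x) = x^2 + 78x + 1775

From α + 39 = √(-254), squaring gives (α + 39)^2 = -254, i.e. α^2 + 78α + 1521 = -254, so α^2 + 78α + 1775 = 0. The discriminant of x^2 + 78x + 1775 is (78)^2 - 4·(1775) = 6084 - 7100 = -1016, and 4·(-254) is not a perfect square in Q since -254 is squarefree and ≠ 1. Hence x^2 + 78x + 1775 is irreducible over Q and is the minimal polynomial of α.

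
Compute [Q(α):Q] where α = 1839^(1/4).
[Q(α):Q] = 4

α is a root of x^4 - 1839. By Eisenstein's criterion at the prime p = 3 (which divides the constant term 1839 but p^2 = 9 does not, since 1839 is squarefree), x^4 - 1839 is irreducible over Q. Hence [Q(α):Q] = 4.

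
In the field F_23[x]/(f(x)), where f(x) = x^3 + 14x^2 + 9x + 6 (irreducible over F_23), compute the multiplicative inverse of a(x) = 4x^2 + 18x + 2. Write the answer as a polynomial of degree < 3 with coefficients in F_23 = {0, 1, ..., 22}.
a(x)^(-1) ≡ 8x^2 + 3x + 10 (mod f(x))

Since f is irreducible over F_23, F_23[x]/(f) is a field and a(x) ≠ 0 has an inverse. Apply the extended Euclidean algorithm to f(x) and a(x) in F_23[x]: f(x) = (6x + 11)·a(x) + (6x + 7);  a(x) = (16x + 15)·(6x + 7) + (12). The last nonzero remainder is the constant 12 = gcd(f, a) in F_23. Back-substituting through the division chain expresses 12 = s(x)·a(x) + t(x)·f(x) with s(x) ≡ 4x^2 + 13x + 5 (mod f), so (4x^2 + 13x + 5)·a(x) ≡ 12 (mod f). Multiplying by 12^(-1) ≡ 2 in F_23 gives a(x)^(-1) ≡ 2·(4x^2 + 13x + 5) ≡ 8x^2 + 3x + 10 (mod f). Check: (4x^2 + 18x + 2)·(8x^2 + 3x + 10) = 9x^4 + 18x^3 + 18x^2 + 2x + 20 ≡ 1 (mod x^3 + 14x^2 + 9x + 6).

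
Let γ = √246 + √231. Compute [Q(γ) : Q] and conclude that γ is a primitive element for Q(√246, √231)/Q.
[Q(γ) : Q] = 4 (equivalently, Q(γ) = Q(√246, √231))

Obviously Q(γ) ⊆ Q(√246, √231), and [Q(√246, √231):Q] = 4 (since 246, 231 are distinct squarefree integers > 1 with 56826 not a perfect square). To show equality we compute the minimal polynomial of γ. From γ = √246 + √231: γ^2 = 246 + 2√(56826) + 231 = 477 + 2√(56826), so γ^2 - 477 = 2√(56826); squaring, (γ^2 - 477)^2 = 4·56826, i.e. γ^4 - 954γ^2 + 227529 - 227304 = 0, i.e. γ^4 - 954γ^2 + 225 = 0. So γ is a root of x^4 - 954x^2 + 225. This polynomial is irreducible over Q: it has no rational root (each ±√246 ± √231 is irrational), and any factorization into two quadratics over Q would force √(56826) ∈ Q (pairing opposite roots) or √246, √231 ∈ Q (other pairings), all impossible. Hence [Q(γ):Q] = 4 = [Q(√246, √231):Q], so Q(γ) = Q(√246, √231).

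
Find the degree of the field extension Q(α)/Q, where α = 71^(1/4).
[Q(α):Q] = 4

α is a root of x^4 - 71. By Eisenstein's criterion at the prime p = 71 (which divides the constant term 71 but p^2 = 5041 does not, since 71 is squarefree), x^4 - 71 is irreducible over Q. Hence [Q(α):Q] = 4.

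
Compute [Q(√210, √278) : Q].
[Q(√210, √278) : Q] = 4

[Q(√210):Q] = 2 (min poly x^2 - 210, irreducible since 210 is squarefree > 1). For the top step, suppose √278 ∈ Q(√210), say √278 = c + d√210 with c, d ∈ Q. Squaring: 278 = c^2 + 210d^2 + 2cd√210. Since √210 ∉ Q this forces 2cd = 0. If d = 0 then √278 = c ∈ Q, contradicting 278 squarefree > 1. If c = 0 then 278 = 210d^2, so 210·278 = (210d)^2 is a perfect square in Q — but 210·278 = 58380 is not a perfect square (since 210 and 278 are distinct squarefree integers). Contradiction. Hence √278 ∉ Q(√210), so x^2 - 278 stays irreducible over Q(√210) and [Q(√210, √278) : Q(√210)] = 2. By the tower law, [Q(√210, √278) : Q] = 2 · 2 = 4.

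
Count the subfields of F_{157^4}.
F_{157^4} has 3 subfields

The subfields of F_{p^n} are exactly the fields F_{p^d} for d | n (each is the fixed field of the unique index-d subgroup of Gal(F_{p^n}/F_p) ≅ Z/nZ). The divisors of n = 4 are {1, 2, 4}, giving 3 subfields: F_{157^1}, F_{157^2}, F_{157^4}.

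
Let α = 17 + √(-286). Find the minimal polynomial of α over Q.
m_α(x) = x^2 - 34x + 575

From α - 17 = √(-286), squaring gives (α - 17)^2 = -286, i.e. α^2 - 34α + 289 = -286, so α^2 - 34α + 575 = 0. The discriminant of x^2 - 34x + 575 is (-34)^2 - 4·(575) = 1156 - 2300 = -1144, and 4·(-286) is not a perfect square in Q since -286 is squarefree and ≠ 1. Hence x^2 - 34x + 575 is irreducible over Q and is the minimal polynomial of α.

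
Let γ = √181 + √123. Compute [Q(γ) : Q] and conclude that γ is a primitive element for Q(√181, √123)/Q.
[Q(γ) : Q] = 4 (equivalently, Q(γ) = Q(√181, √123))

Obviously Q(γ) ⊆ Q(√181, √123), and [Q(√181, √123):Q] = 4 (since 181, 123 are distinct squarefree integers > 1 with 22263 not a perfect square). To show equality we compute the minimal polynomial of γ. From γ = √181 + √123: γ^2 = 181 + 2√(22263) + 123 = 304 + 2√(22263), so γ^2 - 304 = 2√(22263); squaring, (γ^2 - 304)^2 = 4·22263, i.e. γ^4 - 608γ^2 + 92416 - 89052 = 0, i.e. γ^4 - 608γ^2 + 3364 = 0. So γ is a root of x^4 - 608x^2 + 3364. This polynomial is irreducible over Q: it has no rational root (each ±√181 ± √123 is irrational), and any factorization into two quadratics over Q would force √(22263) ∈ Q (pairing opposite roots) or √181, √123 ∈ Q (other pairings), all impossible. Hence [Q(γ):Q] = 4 = [Q(√181, √123):Q], so Q(γ) = Q(√181, √123).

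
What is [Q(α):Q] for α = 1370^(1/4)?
[Q(α):Q] = 4

α is a root of x^4 - 1370. By Eisenstein's criterion at the prime p = 2 (which divides the constant term 1370 but p^2 = 4 does not, since 1370 is squarefree), x^4 - 1370 is irreducible over Q. Hence [Q(α):Q] = 4.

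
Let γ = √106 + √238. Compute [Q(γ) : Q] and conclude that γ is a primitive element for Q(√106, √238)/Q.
[Q(γ) : Q] = 4 (equivalently, Q(γ) = Q(√106, √238))

Obviously Q(γ) ⊆ Q(√106, √238), and [Q(√106, √238):Q] = 4 (since 106, 238 are distinct squarefree integers > 1 with 25228 not a perfect square). To show equality we compute the minimal polynomial of γ. From γ = √106 + √238: γ^2 = 106 + 2√(25228) + 238 = 344 + 2√(25228), so γ^2 - 344 = 2√(25228); squaring, (γ^2 - 344)^2 = 4·25228, i.e. γ^4 - 688γ^2 + 118336 - 100912 = 0, i.e. γ^4 - 688γ^2 + 17424 = 0. So γ is a root of x^4 - 688x^2 + 17424. This polynomial is irreducible over Q: it has no rational root (each ±√106 ± √238 is irrational), and any factorization into two quadratics over Q would force √(25228) ∈ Q (pairing opposite roots) or √106, √238 ∈ Q (other pairings), all impossible. Hence [Q(γ):Q] = 4 = [Q(√106, √238):Q], so Q(γ) = Q(√106, √238).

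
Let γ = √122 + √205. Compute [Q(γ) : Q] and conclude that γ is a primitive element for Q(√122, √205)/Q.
[Q(γ) : Q] = 4 (equivalently, Q(γ) = Q(√122, √205))

Obviously Q(γ) ⊆ Q(√122, √205), and [Q(√122, √205):Q] = 4 (since 122, 205 are distinct squarefree integers > 1 with 25010 not a perfect square). To show equality we compute the minimal polynomial of γ. From γ = √122 + √205: γ^2 = 122 + 2√(25010) + 205 = 327 + 2√(25010), so γ^2 - 327 = 2√(25010); squaring, (γ^2 - 327)^2 = 4·25010, i.e. γ^4 - 654γ^2 + 106929 - 100040 = 0, i.e. γ^4 - 654γ^2 + 6889 = 0. So γ is a root of x^4 - 654x^2 + 6889. This polynomial is irreducible over Q: it has no rational root (each ±√122 ± √205 is irrational), and any factorization into two quadratics over Q would force √(25010) ∈ Q (pairing opposite roots) or √122, √205 ∈ Q (other pairings), all impossible. Hence [Q(γ):Q] = 4 = [Q(√122, √205):Q], so Q(γ) = Q(√122, √205).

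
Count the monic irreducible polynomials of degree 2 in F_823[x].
There are 338253 monic irreducible polynomials of degree 2 over F_823

Each element of F_{823^2} that lies in no proper subfield is a root of exactly one monic irreducible of degree 2 over F_823, and each such polynomial has 2 distinct roots in F_{823^2}. By Möbius inversion the count is N_823(2) = (1/2) Σ_{d|2} μ(2/d) · 823^d = (1/2)(μ(2)·823^1 + μ(1)·823^2) = 676506/2 = 338253.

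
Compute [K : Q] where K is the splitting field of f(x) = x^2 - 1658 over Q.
[K : Q] = 2

f(x) = x^2 - 1658 factors as (x - √1658)(x + √1658). The splitting field is K = Q(√1658). Since 1658 is squarefree and > 1, it is not a perfect square, so x^2 - 1658 is irreducible over Q and [Q(√1658) : Q] = 2. Hence [K : Q] = 2.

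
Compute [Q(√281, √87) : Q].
[Q(√281, √87) : Q] = 4

[Q(√281):Q] = 2 (min poly x^2 - 281, irreducible since 281 is squarefree > 1). For the top step, suppose √87 ∈ Q(√281), say √87 = c + d√281 with c, d ∈ Q. Squaring: 87 = c^2 + 281d^2 + 2cd√281. Since √281 ∉ Q this forces 2cd = 0. If d = 0 then √87 = c ∈ Q, contradicting 87 squarefree > 1. If c = 0 then 87 = 281d^2, so 281·87 = (281d)^2 is a perfect square in Q — but 281·87 = 24447 is not a perfect square (since 281 and 87 are distinct squarefree integers). Contradiction. Hence √87 ∉ Q(√281), so x^2 - 87 stays irreducible over Q(√281) and [Q(√281, √87) : Q(√281)] = 2. By the tower law, [Q(√281, √87) : Q] = 2 · 2 = 4.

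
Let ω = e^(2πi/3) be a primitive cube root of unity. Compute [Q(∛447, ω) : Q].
[Q(∛447, ω) : Q] = 6

[Q(∛447):Q] = 3 (min poly x^3 - 447, irreducible since 447 is not a perfect cube). [Q(ω):Q] = 2 (min poly x^2 + x + 1). Since Q(∛447) ⊂ R and ω ∉ R, we have ω ∉ Q(∛447), so x^2 + x + 1 remains irreducible over Q(∛447) and [Q(∛447, ω) : Q(∛447)] = 2. By the tower law, [Q(∛447, ω) : Q] = 3 · 2 = 6. (In fact Q(∛447, ω) is the splitting field of x^3 - 447 over Q.)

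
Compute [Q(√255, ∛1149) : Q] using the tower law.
[Q(√255, ∛1149) : Q] = 6

Let L = Q(√255, ∛1149). Since Q(√255) ⊂ L and [Q(√255):Q] = 2, the tower law gives 2 | [L:Q]. Likewise Q(∛1149) ⊂ L with [Q(∛1149):Q] = 3 (because 1149 is not a perfect cube), so 3 | [L:Q]. As gcd(2,3) = 1, [L:Q] is divisible by 6. Conversely L is generated over Q by √255 and ∛1149, so [L:Q] ≤ 2·3 = 6. Therefore [Q(√255, ∛1149) : Q] = 6.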